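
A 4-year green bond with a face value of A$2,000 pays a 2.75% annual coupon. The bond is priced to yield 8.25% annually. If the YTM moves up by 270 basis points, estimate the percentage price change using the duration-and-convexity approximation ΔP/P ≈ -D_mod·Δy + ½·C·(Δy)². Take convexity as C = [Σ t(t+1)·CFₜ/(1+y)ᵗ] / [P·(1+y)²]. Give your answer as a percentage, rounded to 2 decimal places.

-8.95%

With y = 0.0825:
  t   CF        PV=CF/(1+0.0825)^t    t·PV        t(t+1)·PV
  1        55.00        50.8083        50.8083         101.6166
  2        55.00        46.9361        93.8722         281.6165
  3        55.00        43.3590       130.0769         520.3077
  4     2,055.00     1,496.5809     5,986.3237      29,931.6185
  Σ                  1,637.6843     6,261.0811      30,835.1594
P = 1,637.6843; D_Mac = 3.82313 yrs; D_mod = 3.53176 yrs; C = 16.06794.
Duration effect: -3.53176 × (+0.027) = -0.095358
Convexity effect: 0.5 × 16.06794 × (0.027)² = +0.0058568
ΔP/P ≈ -0.095358 + 0.0058568 = -0.089501 = -8.9501%.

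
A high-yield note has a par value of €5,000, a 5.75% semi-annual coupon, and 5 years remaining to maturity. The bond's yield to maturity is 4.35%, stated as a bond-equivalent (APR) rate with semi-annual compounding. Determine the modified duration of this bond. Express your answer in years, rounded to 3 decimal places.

4.342 years

Periodic yield y = 0.02175. First find Macaulay duration:
  t   CF        PV=CF/(1+0.02175)^t    t·PV
  1       143.75       140.6900       140.6900
  2       143.75       137.6951       275.3902
  3       143.75       134.7640       404.2920
  4       143.75       131.8953       527.5811
  5       143.75       129.0876       645.4381
  6       143.75       126.3397       758.0384
  7       143.75       123.6503       865.5524
  8       143.75       121.0182       968.1456
  9       143.75       118.4421     1,065.9787
  10    5,143.75     4,147.9488    41,479.4882
  Σ                  5,311.5312    47,130.5949
P = 5,311.5312; Macaulay duration = 47,130.5949 / 5,311.5312 = 8.87326 half-year periods = 4.43663 years.
Modified duration = D_Mac / (1 + y) = 4.43663 / 1.02175 = 4.34219 years.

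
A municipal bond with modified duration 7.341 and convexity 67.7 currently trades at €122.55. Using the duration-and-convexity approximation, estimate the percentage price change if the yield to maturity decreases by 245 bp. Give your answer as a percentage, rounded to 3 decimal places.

+20.017%

Duration effect: -D_mod·Δy = -7.341 × (-0.0245) = +0.1798545
Convexity effect: ½·C·(Δy)² = 0.5 × 67.7 × (-0.0245)² = +0.0203184625
ΔP/P ≈ +0.1798545 + 0.0203184625 = +0.2001729625
= +20.01729625%.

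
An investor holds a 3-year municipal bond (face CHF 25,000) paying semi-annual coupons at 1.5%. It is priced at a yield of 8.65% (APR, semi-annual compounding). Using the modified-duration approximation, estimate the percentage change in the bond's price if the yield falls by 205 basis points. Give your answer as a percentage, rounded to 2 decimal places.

Periodic yield y = 0.04325. Modified duration first:
  t   CF        PV=CF/(1+0.04325)^t    t·PV
  1       187.50       179.7268       179.7268
  2       187.50       172.2759       344.5518
  3       187.50       165.1338       495.4015
  4       187.50       158.2879       633.1516
  5       187.50       151.7258       758.6288
  6    25,187.50    19,536.8572   117,221.1435
  Σ                 20,364.0074   119,632.6039
P = 20,364.0074; D_Mac = 5.87471 half-year periods = 2.93735 yrs; D_mod = 2.93735/(1+0.04325) = 2.81558 yrs.
ΔP/P ≈ -D_mod · Δy = -2.81558 × (-0.0205) = +0.057719 = +5.7719%.

+5.77%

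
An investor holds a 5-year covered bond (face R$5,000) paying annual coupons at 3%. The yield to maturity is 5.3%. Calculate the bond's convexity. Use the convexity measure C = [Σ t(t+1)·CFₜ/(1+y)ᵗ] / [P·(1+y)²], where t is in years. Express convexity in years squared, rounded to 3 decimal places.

24.901

With y = 0.053:
  t   CF        PV=CF/(1+0.053)^t    t·PV        t(t+1)·PV
  1       150.00       142.4501       142.4501         284.9003
  2       150.00       135.2803       270.5606         811.6817
  3       150.00       128.4713       385.4139       1,541.6557
  4       150.00       122.0050       488.0202       2,440.1008
  5     5,150.00     3,978.0054    19,890.0272     119,340.1633
  Σ                  4,506.2122    21,176.4720     124,418.5018
P = 4,506.2122.
Convexity = Σ t(t+1)·PV / [P·(1+y)²] = 124,418.5018 / (4,506.2122 × 1.108809) = 24.90099.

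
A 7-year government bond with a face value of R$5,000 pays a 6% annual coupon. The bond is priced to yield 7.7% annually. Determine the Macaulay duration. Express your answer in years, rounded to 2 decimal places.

Periodic yield y = 0.077. Discount each cash flow and weight by its year:
  t   CF        PV=CF/(1+0.077)^t    t·PV
  1       300.00       278.5515       278.5515
  2       300.00       258.6365       517.2730
  3       300.00       240.1453       720.4360
  4       300.00       222.9762       891.9047
  5       300.00       207.0345     1,035.1725
  6       300.00       192.2326     1,153.3956
  7     5,300.00     3,153.3048    22,073.1333
  Σ                  4,552.8814    26,669.8667
Price P = Σ PV = 4,552.8814.
Macaulay duration = Σ(t·PV) / P = 26,669.8667 / 4,552.8814 = 5.85780 years.

5.86 years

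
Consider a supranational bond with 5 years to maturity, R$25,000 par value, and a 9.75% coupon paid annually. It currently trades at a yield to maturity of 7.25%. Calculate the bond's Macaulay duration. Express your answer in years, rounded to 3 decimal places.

4.229 years

Periodic yield y = 0.0725. Discount each cash flow and weight by its year:
  t   CF        PV=CF/(1+0.0725)^t    t·PV
  1     2,437.50     2,272.7273     2,272.7273
  2     2,437.50     2,119.0930     4,238.1861
  3     2,437.50     1,975.8443     5,927.5329
  4     2,437.50     1,842.2791     7,369.1163
  5    27,437.50    19,335.6169    96,678.0846
  Σ                 27,545.5606   116,485.6472
Price P = Σ PV = 27,545.5606.
Macaulay duration = Σ(t·PV) / P = 116,485.6472 / 27,545.5606 = 4.22884 years.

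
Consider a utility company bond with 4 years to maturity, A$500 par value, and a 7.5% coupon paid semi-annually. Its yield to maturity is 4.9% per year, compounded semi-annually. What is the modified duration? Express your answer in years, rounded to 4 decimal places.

3.4681 years

Periodic yield y = 0.0245. First find Macaulay duration:
  t   CF        PV=CF/(1+0.0245)^t    t·PV
  1        18.75        18.3016        18.3016
  2        18.75        17.8639        35.7279
  3        18.75        17.4367        52.3102
  4        18.75        17.0198        68.0790
  5        18.75        16.6127        83.0637
  6        18.75        16.2155        97.2928
  7        18.75        15.8277       110.7938
  8       518.75       427.4274     3,419.4196
  Σ                    546.7054     3,884.9887
P = 546.7054; Macaulay duration = 3,884.9887 / 546.7054 = 7.10618 half-year periods = 3.55309 years.
Modified duration = D_Mac / (1 + y) = 3.55309 / 1.0245 = 3.46812 years.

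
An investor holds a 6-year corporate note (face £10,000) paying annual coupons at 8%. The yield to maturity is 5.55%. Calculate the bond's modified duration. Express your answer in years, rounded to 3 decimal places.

4.789 years

Periodic yield y = 0.0555. First find Macaulay duration:
  t   CF        PV=CF/(1+0.0555)^t    t·PV
  1       800.00       757.9346       757.9346
  2       800.00       718.0811     1,436.1623
  3       800.00       680.3232     2,040.9696
  4       800.00       644.5506     2,578.2025
  5       800.00       610.6591     3,053.2953
  6    10,800.00     7,810.4189    46,862.5137
  Σ                 11,221.9676    56,729.0779
P = 11,221.9676; Macaulay duration = 56,729.0779 / 11,221.9676 = 5.05518 years.
Modified duration = D_Mac / (1 + y) = 5.05518 / 1.0555 = 4.78937 years.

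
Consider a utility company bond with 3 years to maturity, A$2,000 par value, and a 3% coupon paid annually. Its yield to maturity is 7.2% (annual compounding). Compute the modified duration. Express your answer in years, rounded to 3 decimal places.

Periodic yield y = 0.072. First find Macaulay duration:
  t   CF        PV=CF/(1+0.072)^t    t·PV
  1        60.00        55.9701        55.9701
  2        60.00        52.2110       104.4219
  3     2,060.00     1,672.1794     5,016.5381
  Σ                  1,780.3605     5,176.9302
P = 1,780.3605; Macaulay duration = 5,176.9302 / 1,780.3605 = 2.90780 years.
Modified duration = D_Mac / (1 + y) = 2.90780 / 1.072 = 2.71250 years.

2.712 years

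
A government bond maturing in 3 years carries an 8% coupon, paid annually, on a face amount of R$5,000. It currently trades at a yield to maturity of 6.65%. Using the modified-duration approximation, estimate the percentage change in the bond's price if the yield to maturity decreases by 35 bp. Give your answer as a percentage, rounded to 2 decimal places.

Periodic yield y = 0.0665. Modified duration first:
  t   CF        PV=CF/(1+0.0665)^t    t·PV
  1       400.00       375.0586       375.0586
  2       400.00       351.6724       703.3448
  3     5,400.00     4,451.5492    13,354.6477
  Σ                  5,178.2802    14,433.0511
P = 5,178.2802; D_Mac = 2.78723 yrs; D_mod = 2.78723/(1+0.0665) = 2.61344 yrs.
ΔP/P ≈ -D_mod · Δy = -2.61344 × (-0.0035) = +0.009147 = +0.9147%.

+0.91%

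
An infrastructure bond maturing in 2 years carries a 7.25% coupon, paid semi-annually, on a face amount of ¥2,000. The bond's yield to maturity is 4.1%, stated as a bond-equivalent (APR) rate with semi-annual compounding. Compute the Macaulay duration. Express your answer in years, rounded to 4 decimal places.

Periodic yield y = 0.0205. Discount each cash flow and weight by its period:
  t   CF        PV=CF/(1+0.0205)^t    t·PV
  1        72.50        71.0436        71.0436
  2        72.50        69.6165       139.2329
  3        72.50        68.2180       204.6540
  4     2,072.50     1,910.9200     7,643.6800
  Σ                  2,119.7981     8,058.6105
Price P = Σ PV = 2,119.7981.
Macaulay duration = Σ(t·PV) / P = 8,058.6105 / 2,119.7981 = 3.80159 half-year periods.
In years: 3.80159 / 2 = 1.90080 years.

1.9008 years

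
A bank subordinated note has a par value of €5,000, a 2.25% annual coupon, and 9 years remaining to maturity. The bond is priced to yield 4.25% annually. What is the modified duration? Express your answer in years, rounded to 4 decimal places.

Periodic yield y = 0.0425. First find Macaulay duration:
  t   CF        PV=CF/(1+0.0425)^t    t·PV
  1       112.50       107.9137       107.9137
  2       112.50       103.5143       207.0286
  3       112.50        99.2943       297.8829
  4       112.50        95.2463       380.9853
  5       112.50        91.3634       456.8169
  6       112.50        87.6387       525.8325
  7       112.50        84.0659       588.4616
  8       112.50        80.6388       645.1103
  9     5,112.50     3,515.1895    31,636.7059
  Σ                  4,264.8650    34,846.7378
P = 4,264.8650; Macaulay duration = 34,846.7378 / 4,264.8650 = 8.17065 years.
Modified duration = D_Mac / (1 + y) = 8.17065 / 1.0425 = 7.83756 years.

7.8376 years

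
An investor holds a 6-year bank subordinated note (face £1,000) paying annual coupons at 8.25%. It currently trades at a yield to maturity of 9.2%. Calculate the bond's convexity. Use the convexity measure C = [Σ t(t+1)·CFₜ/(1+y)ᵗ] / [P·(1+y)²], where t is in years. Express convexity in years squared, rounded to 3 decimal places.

With y = 0.092:
  t   CF        PV=CF/(1+0.092)^t    t·PV        t(t+1)·PV
  1        82.50        75.5495        75.5495         151.0989
  2        82.50        69.1845       138.3690         415.1069
  3        82.50        63.3557       190.0672         760.2690
  4        82.50        58.0181       232.0723       1,160.3617
  5        82.50        53.1301       265.6506       1,593.9035
  6     1,082.50       638.3988     3,830.3929      26,812.7504
  Σ                    957.6367     4,732.1015      30,893.4903
P = 957.6367.
Convexity = Σ t(t+1)·PV / [P·(1+y)²] = 30,893.4903 / (957.6367 × 1.192464) = 27.05334.

27.053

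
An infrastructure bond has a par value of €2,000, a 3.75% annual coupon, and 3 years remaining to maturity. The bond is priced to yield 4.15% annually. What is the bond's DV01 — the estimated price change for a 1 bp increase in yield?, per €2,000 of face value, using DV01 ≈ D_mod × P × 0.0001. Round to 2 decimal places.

€0.55

Periodic yield y = 0.0415.
  t   CF        PV=CF/(1+0.0415)^t    t·PV
  1        75.00        72.0115        72.0115
  2        75.00        69.1421       138.2842
  3     2,075.00     1,836.7087     5,510.1260
  Σ                  1,977.8623     5,720.4218
P = 1,977.8623; D_Mac = 2.89222 yrs; D_mod = 2.77698 yrs.
DV01 ≈ 2.77698 × 1,977.8623 × 0.0001 = 0.549248.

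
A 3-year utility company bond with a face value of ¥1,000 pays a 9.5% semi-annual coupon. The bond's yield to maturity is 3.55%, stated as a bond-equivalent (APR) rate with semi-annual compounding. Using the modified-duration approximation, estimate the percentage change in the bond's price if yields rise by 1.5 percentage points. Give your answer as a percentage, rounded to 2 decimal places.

Periodic yield y = 0.01775. Modified duration first:
  t   CF        PV=CF/(1+0.01775)^t    t·PV
  1        47.50        46.6716        46.6716
  2        47.50        45.8576        91.7152
  3        47.50        45.0578       135.1735
  4        47.50        44.2720       177.0880
  5        47.50        43.4999       217.4994
  6     1,047.50       942.5564     5,655.3386
  Σ                  1,167.9153     6,323.4863
P = 1,167.9153; D_Mac = 5.41434 half-year periods = 2.70717 yrs; D_mod = 2.70717/(1+0.01775) = 2.65995 yrs.
ΔP/P ≈ -D_mod · Δy = -2.65995 × (+0.015) = -0.039899 = -3.9899%.

-3.99%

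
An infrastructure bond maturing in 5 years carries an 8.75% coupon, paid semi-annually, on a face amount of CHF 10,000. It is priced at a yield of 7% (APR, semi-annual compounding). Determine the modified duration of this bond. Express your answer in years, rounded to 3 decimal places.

Periodic yield y = 0.035. First find Macaulay duration:
  t   CF        PV=CF/(1+0.035)^t    t·PV
  1       437.50       422.7053       422.7053
  2       437.50       408.4109       816.8219
  3       437.50       394.5999     1,183.7998
  4       437.50       381.2560     1,525.0239
  5       437.50       368.3633     1,841.8163
  6       437.50       355.9065     2,135.4392
  7       437.50       343.8710     2,407.0973
  8       437.50       332.2426     2,657.9404
  9       437.50       321.0073     2,889.0657
  10   10,437.50     7,399.3401    73,993.4012
  Σ                 10,727.7030    89,873.1110
P = 10,727.7030; Macaulay duration = 89,873.1110 / 10,727.7030 = 8.37767 half-year periods = 4.18883 years.
Modified duration = D_Mac / (1 + y) = 4.18883 / 1.035 = 4.04718 years.

4.047 years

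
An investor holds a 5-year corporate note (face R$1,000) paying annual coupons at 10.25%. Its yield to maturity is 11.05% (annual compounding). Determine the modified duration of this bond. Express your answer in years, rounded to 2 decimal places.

3.73 years

Periodic yield y = 0.1105. First find Macaulay duration:
  t   CF        PV=CF/(1+0.1105)^t    t·PV
  1       102.50        92.3008        92.3008
  2       102.50        83.1164       166.2328
  3       102.50        74.8459       224.5378
  4       102.50        67.3984       269.5936
  5     1,102.50       652.8085     3,264.0424
  Σ                    970.4700     4,016.7073
P = 970.4700; Macaulay duration = 4,016.7073 / 970.4700 = 4.13893 years.
Modified duration = D_Mac / (1 + y) = 4.13893 / 1.1105 = 3.72709 years.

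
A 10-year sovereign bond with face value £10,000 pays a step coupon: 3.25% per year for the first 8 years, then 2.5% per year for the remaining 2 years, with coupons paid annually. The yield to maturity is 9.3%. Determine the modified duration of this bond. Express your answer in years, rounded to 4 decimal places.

7.5422 years

Periodic yield y = 0.093. First find Macaulay duration:
  t   CF        PV=CF/(1+0.093)^t    t·PV
  1       325.00       297.3468       297.3468
  2       325.00       272.0464       544.0929
  3       325.00       248.8988       746.6965
  4       325.00       227.7208       910.8832
  5       325.00       208.3447     1,041.7237
  6       325.00       190.6173     1,143.7040
  7       325.00       174.3983     1,220.7880
  8       325.00       159.5593     1,276.4742
  9       250.00       112.2945     1,010.6507
  10   10,250.00     4,212.3286    42,123.2863
  Σ                  6,103.5556    50,315.6463
P = 6,103.5556; Macaulay duration = 50,315.6463 / 6,103.5556 = 8.24366 years.
Modified duration = D_Mac / (1 + y) = 8.24366 / 1.093 = 7.54223 years.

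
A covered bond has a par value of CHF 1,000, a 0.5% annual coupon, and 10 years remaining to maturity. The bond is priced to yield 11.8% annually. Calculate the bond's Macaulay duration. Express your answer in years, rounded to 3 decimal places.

Periodic yield y = 0.118. Discount each cash flow and weight by its year:
  t   CF        PV=CF/(1+0.118)^t    t·PV
  1         5.00         4.4723         4.4723
  2         5.00         4.0002         8.0005
  3         5.00         3.5780        10.7341
  4         5.00         3.2004        12.8016
  5         5.00         2.8626        14.3130
  6         5.00         2.5605        15.3628
  7         5.00         2.2902        16.0315
  8         5.00         2.0485        16.3880
  9         5.00         1.8323        16.4906
  10    1,005.00       329.4185     3,294.1853
  Σ                    356.2635     3,408.7797
Price P = Σ PV = 356.2635.
Macaulay duration = Σ(t·PV) / P = 3,408.7797 / 356.2635 = 9.56814 years.

9.568 years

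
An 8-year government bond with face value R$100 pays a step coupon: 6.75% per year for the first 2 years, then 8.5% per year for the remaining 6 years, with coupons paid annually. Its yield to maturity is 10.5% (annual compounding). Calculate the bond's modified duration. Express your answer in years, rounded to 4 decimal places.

5.5735 years

Periodic yield y = 0.105. First find Macaulay duration:
  t   CF        PV=CF/(1+0.105)^t    t·PV
  1         6.75         6.1086         6.1086
  2         6.75         5.5281        11.0563
  3         8.50         6.2999        18.8996
  4         8.50         5.7012        22.8050
  5         8.50         5.1595        25.7975
  6         8.50         4.6692        28.0154
  7         8.50         4.2255        29.5788
  8       108.50        48.8126       390.5004
  Σ                     86.5047       532.7616
P = 86.5047; Macaulay duration = 532.7616 / 86.5047 = 6.15876 years.
Modified duration = D_Mac / (1 + y) = 6.15876 / 1.105 = 5.57354 years.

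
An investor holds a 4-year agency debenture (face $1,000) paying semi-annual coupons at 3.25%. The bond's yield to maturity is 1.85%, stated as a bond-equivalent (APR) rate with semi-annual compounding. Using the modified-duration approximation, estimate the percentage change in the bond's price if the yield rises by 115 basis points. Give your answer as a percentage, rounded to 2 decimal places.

-4.32%

Periodic yield y = 0.00925. Modified duration first:
  t   CF        PV=CF/(1+0.00925)^t    t·PV
  1        16.25        16.1011        16.1011
  2        16.25        15.9535        31.9070
  3        16.25        15.8073        47.4218
  4        16.25        15.6624        62.6496
  5        16.25        15.5189        77.5943
  6        16.25        15.3766        92.2597
  7        16.25        15.2357       106.6498
  8     1,016.25       944.0837     7,552.6695
  Σ                  1,053.7391     7,987.2528
P = 1,053.7391; D_Mac = 7.57992 half-year periods = 3.78996 yrs; D_mod = 3.78996/(1+0.00925) = 3.75522 yrs.
ΔP/P ≈ -D_mod · Δy = -3.75522 × (+0.0115) = -0.043185 = -4.3185%.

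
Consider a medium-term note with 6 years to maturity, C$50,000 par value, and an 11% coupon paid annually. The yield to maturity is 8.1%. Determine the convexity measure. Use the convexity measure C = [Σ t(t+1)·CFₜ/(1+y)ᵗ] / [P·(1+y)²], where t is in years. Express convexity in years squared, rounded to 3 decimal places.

26.326

With y = 0.081:
  t   CF        PV=CF/(1+0.081)^t    t·PV        t(t+1)·PV
  1     5,500.00     5,087.8816     5,087.8816      10,175.7632
  2     5,500.00     4,706.6435     9,413.2869      28,239.8608
  3     5,500.00     4,353.9718    13,061.9153      52,247.6611
  4     5,500.00     4,027.7260    16,110.9038      80,554.5191
  5     5,500.00     3,725.9260    18,629.6298     111,777.7786
  6    55,500.00    34,780.7401   208,684.4407   1,460,791.0851
  Σ                 56,682.8888   270,988.0581   1,743,786.6679
P = 56,682.8888.
Convexity = Σ t(t+1)·PV / [P·(1+y)²] = 1,743,786.6679 / (56,682.8888 × 1.168561) = 26.32631.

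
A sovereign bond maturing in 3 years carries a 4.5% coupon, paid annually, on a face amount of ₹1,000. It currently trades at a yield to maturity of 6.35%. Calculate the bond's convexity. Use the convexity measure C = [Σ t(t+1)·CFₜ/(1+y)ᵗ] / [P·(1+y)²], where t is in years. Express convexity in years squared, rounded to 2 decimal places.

With y = 0.0635:
  t   CF        PV=CF/(1+0.0635)^t    t·PV        t(t+1)·PV
  1        45.00        42.3131        42.3131          84.6262
  2        45.00        39.7867        79.5733         238.7200
  3     1,045.00       868.7680     2,606.3040      10,425.2158
  Σ                    950.8678     2,728.1904      10,748.5620
P = 950.8678.
Convexity = Σ t(t+1)·PV / [P·(1+y)²] = 10,748.5620 / (950.8678 × 1.131032) = 9.99437.

9.99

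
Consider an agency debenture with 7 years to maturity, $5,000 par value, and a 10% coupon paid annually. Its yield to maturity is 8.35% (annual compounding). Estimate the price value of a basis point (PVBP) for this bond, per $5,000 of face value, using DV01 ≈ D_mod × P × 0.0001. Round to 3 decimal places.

Periodic yield y = 0.0835.
  t   CF        PV=CF/(1+0.0835)^t    t·PV
  1       500.00       461.4675       461.4675
  2       500.00       425.9044       851.8089
  3       500.00       393.0821     1,179.2463
  4       500.00       362.7892     1,451.1568
  5       500.00       334.8308     1,674.1541
  6       500.00       309.0271     1,854.1624
  7     5,500.00     3,137.3306    21,961.3139
  Σ                  5,424.4316    29,433.3098
P = 5,424.4316; D_Mac = 5.42606 yrs; D_mod = 5.00790 yrs.
DV01 ≈ 5.00790 × 5,424.4316 × 0.0001 = 2.716503.

$2.717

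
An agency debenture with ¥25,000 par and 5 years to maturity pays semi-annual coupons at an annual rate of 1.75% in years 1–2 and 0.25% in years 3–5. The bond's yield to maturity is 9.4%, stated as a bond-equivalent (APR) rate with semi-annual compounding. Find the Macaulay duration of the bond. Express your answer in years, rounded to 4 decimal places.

4.8128 years

Periodic yield y = 0.047. Discount each cash flow and weight by its period:
  t   CF        PV=CF/(1+0.047)^t    t·PV
  1       218.75       208.9303       208.9303
  2       218.75       199.5514       399.1027
  3       218.75       190.5935       571.7804
  4       218.75       182.0377       728.1508
  5        31.25        24.8380       124.1900
  6        31.25        23.7230       142.3381
  7        31.25        22.6581       158.6066
  8        31.25        21.6410       173.1277
  9        31.25        20.6695       186.0255
  10   25,031.25    15,813.0528   158,130.5280
  Σ                 16,707.6952   160,822.7801
Price P = Σ PV = 16,707.6952.
Macaulay duration = Σ(t·PV) / P = 160,822.7801 / 16,707.6952 = 9.62567 half-year periods.
In years: 9.62567 / 2 = 4.81284 years.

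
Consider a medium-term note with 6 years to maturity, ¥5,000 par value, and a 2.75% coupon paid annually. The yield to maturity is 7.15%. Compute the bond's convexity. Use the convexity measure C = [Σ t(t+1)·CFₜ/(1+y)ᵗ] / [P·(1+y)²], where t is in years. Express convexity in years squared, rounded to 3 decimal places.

33.002

With y = 0.0715:
  t   CF        PV=CF/(1+0.0715)^t    t·PV        t(t+1)·PV
  1       137.50       128.3248       128.3248         256.6496
  2       137.50       119.7618       239.5236         718.5709
  3       137.50       111.7702       335.3107       1,341.2428
  4       137.50       104.3119       417.2477       2,086.2387
  5       137.50        97.3513       486.7566       2,920.5394
  6     5,137.50     3,394.6795    20,368.0772     142,576.5406
  Σ                  3,956.1996    21,975.2406     149,899.7820
P = 3,956.1996.
Convexity = Σ t(t+1)·PV / [P·(1+y)²] = 149,899.7820 / (3,956.1996 × 1.148112) = 33.00186.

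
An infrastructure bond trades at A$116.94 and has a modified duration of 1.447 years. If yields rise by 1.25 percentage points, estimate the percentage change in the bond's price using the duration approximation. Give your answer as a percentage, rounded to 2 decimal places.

Duration approximation: ΔP/P ≈ -D_mod · Δy = -1.447 × (+0.0125) = -0.0180875.
As a percentage: -1.80875%.

-1.81%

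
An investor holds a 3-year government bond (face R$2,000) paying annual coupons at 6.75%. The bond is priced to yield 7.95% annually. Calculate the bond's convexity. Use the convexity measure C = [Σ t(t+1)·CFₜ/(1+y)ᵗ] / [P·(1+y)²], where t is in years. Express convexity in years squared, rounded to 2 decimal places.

9.44

With y = 0.0795:
  t   CF        PV=CF/(1+0.0795)^t    t·PV        t(t+1)·PV
  1       135.00       125.0579       125.0579         250.1158
  2       135.00       115.8480       231.6960         695.0879
  3     2,135.00     1,697.1879     5,091.5638      20,366.2554
  Σ                  1,938.0938     5,448.3177      21,311.4591
P = 1,938.0938.
Convexity = Σ t(t+1)·PV / [P·(1+y)²] = 21,311.4591 / (1,938.0938 × 1.165320) = 9.43611.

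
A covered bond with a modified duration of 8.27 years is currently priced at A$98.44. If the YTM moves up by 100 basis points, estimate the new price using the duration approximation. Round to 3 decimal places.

Duration approximation: ΔP/P ≈ -D_mod · Δy = -8.27 × (+0.01) = -0.082700.
New price ≈ 98.44 × (1 - 0.082700) = 90.299012.

A$90.299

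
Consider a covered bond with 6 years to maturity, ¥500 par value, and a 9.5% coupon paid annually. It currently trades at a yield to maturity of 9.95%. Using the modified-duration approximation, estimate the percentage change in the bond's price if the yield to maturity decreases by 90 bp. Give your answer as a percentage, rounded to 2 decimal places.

+3.95%

Periodic yield y = 0.0995. Modified duration first:
  t   CF        PV=CF/(1+0.0995)^t    t·PV
  1        47.50        43.2015        43.2015
  2        47.50        39.2919        78.5838
  3        47.50        35.7362       107.2085
  4        47.50        32.5022       130.0088
  5        47.50        29.5609       147.8044
  6       547.50       309.8937     1,859.3621
  Σ                    490.1863     2,366.1691
P = 490.1863; D_Mac = 4.82708 yrs; D_mod = 4.82708/(1+0.0995) = 4.39025 yrs.
ΔP/P ≈ -D_mod · Δy = -4.39025 × (-0.009) = +0.039512 = +3.9512%.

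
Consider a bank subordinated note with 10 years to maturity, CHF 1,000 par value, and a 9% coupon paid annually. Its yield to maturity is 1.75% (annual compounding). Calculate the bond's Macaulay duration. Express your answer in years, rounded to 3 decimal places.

7.709 years

Periodic yield y = 0.0175. Discount each cash flow and weight by its year:
  t   CF        PV=CF/(1+0.0175)^t    t·PV
  1        90.00        88.4521        88.4521
  2        90.00        86.9308       173.8616
  3        90.00        85.4357       256.3070
  4        90.00        83.9663       335.8651
  5        90.00        82.5221       412.6106
  6        90.00        81.1028       486.6170
  7        90.00        79.7079       557.9556
  8        90.00        78.3370       626.6963
  9        90.00        76.9897       692.9075
  10    1,090.00       916.3942     9,163.9417
  Σ                  1,659.8387    12,795.2145
Price P = Σ PV = 1,659.8387.
Macaulay duration = Σ(t·PV) / P = 12,795.2145 / 1,659.8387 = 7.70871 years.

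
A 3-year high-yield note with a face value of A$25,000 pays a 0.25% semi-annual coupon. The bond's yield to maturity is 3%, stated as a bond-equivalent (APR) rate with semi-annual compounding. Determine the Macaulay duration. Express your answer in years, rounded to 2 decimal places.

2.99 years

Periodic yield y = 0.015. Discount each cash flow and weight by its period:
  t   CF        PV=CF/(1+0.015)^t    t·PV
  1        31.25        30.7882        30.7882
  2        31.25        30.3332        60.6664
  3        31.25        29.8849        89.6547
  4        31.25        29.4433       117.7730
  5        31.25        29.0081       145.0407
  6    25,031.25    22,892.1343   137,352.8055
  Σ                 23,041.5919   137,796.7285
Price P = Σ PV = 23,041.5919.
Macaulay duration = Σ(t·PV) / P = 137,796.7285 / 23,041.5919 = 5.98035 half-year periods.
In years: 5.98035 / 2 = 2.99017 years.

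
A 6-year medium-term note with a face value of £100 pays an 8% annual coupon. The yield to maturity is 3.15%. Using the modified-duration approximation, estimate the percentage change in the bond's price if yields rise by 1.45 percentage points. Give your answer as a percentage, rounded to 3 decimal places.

Periodic yield y = 0.0315. Modified duration first:
  t   CF        PV=CF/(1+0.0315)^t    t·PV
  1         8.00         7.7557         7.7557
  2         8.00         7.5189        15.0377
  3         8.00         7.2892        21.8677
  4         8.00         7.0666        28.2666
  5         8.00         6.8508        34.2542
  6       108.00        89.6620       537.9719
  Σ                    126.1433       645.1538
P = 126.1433; D_Mac = 5.11445 yrs; D_mod = 5.11445/(1+0.0315) = 4.95827 yrs.
ΔP/P ≈ -D_mod · Δy = -4.95827 × (+0.0145) = -0.071895 = -7.1895%.

-7.189%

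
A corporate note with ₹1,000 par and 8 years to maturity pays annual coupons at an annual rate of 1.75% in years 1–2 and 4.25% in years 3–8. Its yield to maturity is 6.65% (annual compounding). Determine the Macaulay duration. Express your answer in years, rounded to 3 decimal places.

Periodic yield y = 0.0665. Discount each cash flow and weight by its year:
  t   CF        PV=CF/(1+0.0665)^t    t·PV
  1        17.50        16.4088        16.4088
  2        17.50        15.3857        30.7713
  3        42.50        35.0353       105.1060
  4        42.50        32.8508       131.4031
  5        42.50        30.8024       154.0120
  6        42.50        28.8818       173.2906
  7        42.50        27.0809       189.5662
  8     1,042.50       622.8582     4,982.8656
  Σ                    809.3038     5,783.4237
Price P = Σ PV = 809.3038.
Macaulay duration = Σ(t·PV) / P = 5,783.4237 / 809.3038 = 7.14617 years.

7.146 years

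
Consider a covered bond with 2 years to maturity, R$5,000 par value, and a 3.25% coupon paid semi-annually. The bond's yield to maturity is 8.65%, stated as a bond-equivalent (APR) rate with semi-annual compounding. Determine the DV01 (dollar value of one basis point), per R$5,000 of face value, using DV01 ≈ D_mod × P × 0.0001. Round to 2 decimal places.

Periodic yield y = 0.04325.
  t   CF        PV=CF/(1+0.04325)^t    t·PV
  1        81.25        77.8816        77.8816
  2        81.25        74.6529       149.3058
  3        81.25        71.5580       214.6740
  4     5,081.25     4,289.6019    17,158.4076
  Σ                  4,513.6944    17,600.2690
P = 4,513.6944; D_Mac = 3.89930 half-year periods = 1.94965 yrs; D_mod = 1.86883 yrs.
DV01 ≈ 1.86883 × 4,513.6944 × 0.0001 = 0.843531.

R$0.84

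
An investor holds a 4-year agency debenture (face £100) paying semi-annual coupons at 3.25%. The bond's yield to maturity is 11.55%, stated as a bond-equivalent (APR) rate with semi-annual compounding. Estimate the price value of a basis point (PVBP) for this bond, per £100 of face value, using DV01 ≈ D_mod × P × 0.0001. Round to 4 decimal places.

£0.0262

Periodic yield y = 0.05775.
  t   CF        PV=CF/(1+0.05775)^t    t·PV
  1        1.625         1.5363         1.5363
  2        1.625         1.4524         2.9048
  3        1.625         1.3731         4.1193
  4        1.625         1.2981         5.1926
  5        1.625         1.2273         6.1363
  6        1.625         1.1603         6.9616
  7        1.625         1.0969         7.6784
  8      101.625        64.8539       518.8314
  Σ                     73.9983       553.3607
P = 73.9983; D_Mac = 7.47802 half-year periods = 3.73901 yrs; D_mod = 3.53487 yrs.
DV01 ≈ 3.53487 × 73.9983 × 0.0001 = 0.026157.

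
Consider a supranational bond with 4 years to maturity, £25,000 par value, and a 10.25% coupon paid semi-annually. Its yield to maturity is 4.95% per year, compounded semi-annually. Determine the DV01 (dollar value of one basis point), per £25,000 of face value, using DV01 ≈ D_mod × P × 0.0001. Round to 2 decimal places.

Periodic yield y = 0.02475.
  t   CF        PV=CF/(1+0.02475)^t    t·PV
  1     1,281.25     1,250.3050     1,250.3050
  2     1,281.25     1,220.1073     2,440.2146
  3     1,281.25     1,190.6390     3,571.9169
  4     1,281.25     1,161.8824     4,647.5296
  5     1,281.25     1,133.8203     5,669.1017
  6     1,281.25     1,106.4360     6,638.6163
  7     1,281.25     1,079.7131     7,557.9920
  8    26,281.25    21,612.3803   172,899.0426
  Σ                 29,755.2835   204,674.7187
P = 29,755.2835; D_Mac = 6.87860 half-year periods = 3.43930 yrs; D_mod = 3.35623 yrs.
DV01 ≈ 3.35623 × 29,755.2835 × 0.0001 = 9.986568.

£9.99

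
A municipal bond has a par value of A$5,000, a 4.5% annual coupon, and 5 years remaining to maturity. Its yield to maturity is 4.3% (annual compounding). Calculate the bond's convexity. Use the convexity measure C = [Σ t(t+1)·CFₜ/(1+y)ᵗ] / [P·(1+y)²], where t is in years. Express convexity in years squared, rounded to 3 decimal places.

With y = 0.043:
  t   CF        PV=CF/(1+0.043)^t    t·PV        t(t+1)·PV
  1       225.00       215.7239       215.7239         431.4477
  2       225.00       206.8302       413.6604       1,240.9811
  3       225.00       198.3031       594.9094       2,379.6377
  4       225.00       190.1277       760.5106       3,802.5530
  5     5,225.00     4,233.1607    21,165.8034     126,994.8202
  Σ                  5,044.1455    23,150.6076     134,849.4397
P = 5,044.1455.
Convexity = Σ t(t+1)·PV / [P·(1+y)²] = 134,849.4397 / (5,044.1455 × 1.087849) = 24.57497.

24.575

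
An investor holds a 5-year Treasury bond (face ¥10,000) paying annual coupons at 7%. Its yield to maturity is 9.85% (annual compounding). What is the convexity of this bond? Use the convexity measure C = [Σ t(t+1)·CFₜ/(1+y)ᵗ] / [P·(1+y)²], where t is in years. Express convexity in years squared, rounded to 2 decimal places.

20.58

With y = 0.0985:
  t   CF        PV=CF/(1+0.0985)^t    t·PV        t(t+1)·PV
  1       700.00       637.2326       637.2326       1,274.4652
  2       700.00       580.0934     1,160.1868       3,480.5603
  3       700.00       528.0777     1,584.2332       6,336.9328
  4       700.00       480.7262     1,922.9048       9,614.5241
  5    10,700.00     6,689.3431    33,446.7155     200,680.2929
  Σ                  8,915.4730    38,751.2729     221,386.7752
P = 8,915.4730.
Convexity = Σ t(t+1)·PV / [P·(1+y)²] = 221,386.7752 / (8,915.4730 × 1.206702) = 20.57819.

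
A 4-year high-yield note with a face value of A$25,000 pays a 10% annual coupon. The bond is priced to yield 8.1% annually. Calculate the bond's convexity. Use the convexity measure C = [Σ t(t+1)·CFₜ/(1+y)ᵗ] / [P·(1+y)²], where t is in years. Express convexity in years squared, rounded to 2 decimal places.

14.30

With y = 0.081:
  t   CF        PV=CF/(1+0.081)^t    t·PV        t(t+1)·PV
  1     2,500.00     2,312.6735     2,312.6735       4,625.3469
  2     2,500.00     2,139.3834     4,278.7668      12,836.3004
  3     2,500.00     1,979.0781     5,937.2342      23,748.9369
  4    27,500.00    20,138.6298    80,554.5191     402,772.5955
  Σ                 26,569.7647    93,083.1936     443,983.1797
P = 26,569.7647.
Convexity = Σ t(t+1)·PV / [P·(1+y)²] = 443,983.1797 / (26,569.7647 × 1.168561) = 14.29972.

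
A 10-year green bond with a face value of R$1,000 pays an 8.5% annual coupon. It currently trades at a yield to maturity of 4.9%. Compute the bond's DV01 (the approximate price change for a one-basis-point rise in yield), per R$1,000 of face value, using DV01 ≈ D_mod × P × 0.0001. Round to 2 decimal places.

Periodic yield y = 0.049.
  t   CF        PV=CF/(1+0.049)^t    t·PV
  1        85.00        81.0296        81.0296
  2        85.00        77.2446       154.4891
  3        85.00        73.6364       220.9092
  4        85.00        70.1967       280.7870
  5        85.00        66.9178       334.5889
  6        85.00        63.7920       382.7518
  7        85.00        60.8122       425.6852
  8        85.00        57.9716       463.7725
  9        85.00        55.2636       497.3728
  10    1,085.00       672.4730     6,724.7301
  Σ                  1,279.3374     9,566.1161
P = 1,279.3374; D_Mac = 7.47740 yrs; D_mod = 7.12812 yrs.
DV01 ≈ 7.12812 × 1,279.3374 × 0.0001 = 0.911927.

R$0.91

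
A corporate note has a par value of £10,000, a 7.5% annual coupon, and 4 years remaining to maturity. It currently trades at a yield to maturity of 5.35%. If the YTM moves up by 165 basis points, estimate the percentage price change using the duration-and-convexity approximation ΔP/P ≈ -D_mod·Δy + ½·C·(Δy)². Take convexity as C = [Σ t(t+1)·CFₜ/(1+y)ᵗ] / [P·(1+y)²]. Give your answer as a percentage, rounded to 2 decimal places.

With y = 0.0535:
  t   CF        PV=CF/(1+0.0535)^t    t·PV        t(t+1)·PV
  1       750.00       711.9127       711.9127       1,423.8253
  2       750.00       675.7595     1,351.5191       4,054.5572
  3       750.00       641.4424     1,924.3271       7,697.3084
  4    10,750.00     8,727.1071    34,908.4283     174,542.1415
  Σ                 10,756.2217    38,896.1872     187,717.8325
P = 10,756.2217; D_Mac = 3.61616 yrs; D_mod = 3.43252 yrs; C = 15.72450.
Duration effect: -3.43252 × (+0.0165) = -0.056637
Convexity effect: 0.5 × 15.72450 × (0.0165)² = +0.0021405
ΔP/P ≈ -0.056637 + 0.0021405 = -0.054496 = -5.4496%.

-5.45%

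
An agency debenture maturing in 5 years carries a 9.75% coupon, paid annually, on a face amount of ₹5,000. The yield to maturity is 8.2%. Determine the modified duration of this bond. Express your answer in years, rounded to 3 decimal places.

Periodic yield y = 0.082. First find Macaulay duration:
  t   CF        PV=CF/(1+0.082)^t    t·PV
  1       487.50       450.5545       450.5545
  2       487.50       416.4090       832.8180
  3       487.50       384.8512     1,154.5536
  4       487.50       355.6850     1,422.7401
  5     5,487.50     3,700.3110    18,501.5551
  Σ                  5,307.8108    22,362.2213
P = 5,307.8108; Macaulay duration = 22,362.2213 / 5,307.8108 = 4.21308 years.
Modified duration = D_Mac / (1 + y) = 4.21308 / 1.082 = 3.89379 years.

3.894 years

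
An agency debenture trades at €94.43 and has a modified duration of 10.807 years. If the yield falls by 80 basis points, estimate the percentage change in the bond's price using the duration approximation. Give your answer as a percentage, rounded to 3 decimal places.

+8.646%

Duration approximation: ΔP/P ≈ -D_mod · Δy = -10.807 × (-0.008) = +0.086456.
As a percentage: +8.6456%.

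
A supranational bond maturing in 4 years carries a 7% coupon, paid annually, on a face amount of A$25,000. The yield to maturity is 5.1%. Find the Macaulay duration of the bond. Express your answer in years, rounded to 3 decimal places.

Periodic yield y = 0.051. Discount each cash flow and weight by its year:
  t   CF        PV=CF/(1+0.051)^t    t·PV
  1     1,750.00     1,665.0809     1,665.0809
  2     1,750.00     1,584.2825     3,168.5649
  3     1,750.00     1,507.4048     4,522.2145
  4    26,750.00    21,923.6531    87,694.6125
  Σ                 26,680.4213    97,050.4728
Price P = Σ PV = 26,680.4213.
Macaulay duration = Σ(t·PV) / P = 97,050.4728 / 26,680.4213 = 3.63752 years.

3.638 years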